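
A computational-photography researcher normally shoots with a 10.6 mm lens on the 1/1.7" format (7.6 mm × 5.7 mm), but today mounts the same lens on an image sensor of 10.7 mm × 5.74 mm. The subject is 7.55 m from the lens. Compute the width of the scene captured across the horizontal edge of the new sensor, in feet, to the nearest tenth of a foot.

The focal length stays 10.6 mm; the relevant sensor dimension is now w = 10.7 mm. Object distance dₒ = 7.55 m = 7550 mm.
Thin-lens field width W = w·(dₒ − f)/f = 10.7 × (7550 − 10.6)/10.6 ≈ 7610.526 mm = 7610.526/304.8 ft = 24.9689 ft.

25.0 ft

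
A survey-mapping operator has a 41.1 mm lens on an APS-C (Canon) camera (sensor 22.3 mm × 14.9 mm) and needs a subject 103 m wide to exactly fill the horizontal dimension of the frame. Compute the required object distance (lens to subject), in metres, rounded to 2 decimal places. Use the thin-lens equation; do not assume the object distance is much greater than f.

W: 103 m = 103000 mm.
Magnification m = w/W = dᵢ/dₒ; combined with 1/f = 1/dₒ + 1/dᵢ this gives dₒ = f·(1 + W/w).
dₒ = 41.1 mm × (1 + 103000/22.3) = 41.1 × 4619.8341 ≈ 189875.181 mm = 189.875 m.

189.88 m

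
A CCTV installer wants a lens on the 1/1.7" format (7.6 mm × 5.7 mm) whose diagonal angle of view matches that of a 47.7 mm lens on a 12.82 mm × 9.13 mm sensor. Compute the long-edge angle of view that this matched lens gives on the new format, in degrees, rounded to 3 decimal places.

Sensor diagonal = √(12.82² + 9.13²) = √247.7093 ≈ 15.7388 mm.
Sensor diagonal = √(7.6² + 5.7²) = √90.2500 ≈ 9.5000 mm.
Equal diagonal AOV ⇒ f₂ = f₁ · 9.5000/15.7388 = 47.7 × 0.60360 ≈ 28.7919 mm.
Long-edge AOV on the new format = 2·arctan(7.6 / (2 × 28.7919)) = 2·arctan(0.13198) ≈ 15.0370°.

15.037°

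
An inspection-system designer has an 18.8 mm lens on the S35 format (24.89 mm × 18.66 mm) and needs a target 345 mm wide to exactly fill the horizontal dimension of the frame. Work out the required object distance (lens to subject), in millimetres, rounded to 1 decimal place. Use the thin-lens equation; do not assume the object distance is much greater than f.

279.4 mm

Magnification m = w/W = dᵢ/dₒ; combined with 1/f = 1/dₒ + 1/dᵢ this gives dₒ = f·(1 + W/w).
dₒ = 18.8 mm × (1 + 345/24.89) = 18.8 × 14.8610 ≈ 279.387 mm.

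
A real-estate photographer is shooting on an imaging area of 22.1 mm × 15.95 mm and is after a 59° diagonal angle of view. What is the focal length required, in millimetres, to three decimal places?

Sensor diagonal = √(22.1² + 15.95²) = √742.8125 ≈ 27.2546 mm.
From α = 2·arctan(d/2f) we get f = d / (2·tan(α/2)).
With d = 27.2546 mm and α/2 = 29.5°, tan(α/2) ≈ 0.56577, so f ≈ 27.2546 / 1.13155 ≈ 24.0862 mm.

24.086 mm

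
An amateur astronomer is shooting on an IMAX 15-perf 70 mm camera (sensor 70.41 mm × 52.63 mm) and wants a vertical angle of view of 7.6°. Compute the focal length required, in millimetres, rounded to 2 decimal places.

396.19 mm

From α = 2·arctan(h/2f) we get f = h / (2·tan(α/2)).
With h = 52.63 mm and α/2 = 3.8°, tan(α/2) ≈ 0.06642, so f ≈ 52.63 / 0.13284 ≈ 396.1913 mm.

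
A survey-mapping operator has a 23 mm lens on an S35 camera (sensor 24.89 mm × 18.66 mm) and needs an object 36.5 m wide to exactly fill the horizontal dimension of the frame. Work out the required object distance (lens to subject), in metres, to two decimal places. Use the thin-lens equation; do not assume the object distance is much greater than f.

33.75 m

W: 36.5 m = 36500 mm.
Magnification m = w/W = dᵢ/dₒ; combined with 1/f = 1/dₒ + 1/dᵢ this gives dₒ = f·(1 + W/w).
dₒ = 23 mm × (1 + 36500/24.89) = 23 × 1467.4524 ≈ 33751.405 mm = 33.7514 m.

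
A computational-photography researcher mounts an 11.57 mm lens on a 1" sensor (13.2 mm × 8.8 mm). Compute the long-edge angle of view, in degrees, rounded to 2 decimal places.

Angle of view α = 2·arctan(w/2f) with w = 13.2 mm and f = 11.57 mm.
w/2f = 0.57044; arctan(0.57044) ≈ 29.7022°, so α ≈ 59.4044°.

59.40°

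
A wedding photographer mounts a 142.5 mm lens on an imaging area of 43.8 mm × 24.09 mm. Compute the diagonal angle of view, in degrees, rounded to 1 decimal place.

Sensor diagonal = √(43.8² + 24.09²) = √2498.7681 ≈ 49.9877 mm.
Angle of view α = 2·arctan(d/2f) with d = 49.9877 mm and f = 142.5 mm.
d/2f = 0.17540; arctan(0.17540) ≈ 9.9482°, so α ≈ 19.8964°.

19.9°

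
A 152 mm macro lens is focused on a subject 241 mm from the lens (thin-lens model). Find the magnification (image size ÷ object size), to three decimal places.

Thin lens: 1/f = 1/dₒ + 1/dᵢ → 1/dᵢ = 1/152 − 1/241 = 0.0024296 mm⁻¹, so dᵢ ≈ 411.5955 mm.
Magnification m = dᵢ/dₒ = 411.5955/241 ≈ 1.70787.

1.708×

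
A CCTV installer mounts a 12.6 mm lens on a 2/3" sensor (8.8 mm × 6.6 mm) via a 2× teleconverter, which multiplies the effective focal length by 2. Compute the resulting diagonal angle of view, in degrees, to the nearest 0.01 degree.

24.62°

Effective focal length f = 12.6 × 2 = 25.2 mm.
Sensor diagonal = √(8.8² + 6.6²) = √121.0000 ≈ 11.0000 mm.
α = 2·arctan(11.000 / (2 × 25.2)) = 2·arctan(0.21825) ≈ 24.6239°.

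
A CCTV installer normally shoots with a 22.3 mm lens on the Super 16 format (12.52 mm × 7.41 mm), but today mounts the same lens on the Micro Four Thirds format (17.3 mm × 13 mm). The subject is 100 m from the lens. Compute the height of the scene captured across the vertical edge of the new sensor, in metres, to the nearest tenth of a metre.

58.3 m

The focal length stays 22.3 mm; the relevant sensor dimension is now h = 13 mm. Object distance dₒ = 100 m = 100000 mm.
Thin-lens field height W = h·(dₒ − f)/f = 13 × (100000 − 22.3)/22.3 ≈ 58282.964 mm = 58.283 m.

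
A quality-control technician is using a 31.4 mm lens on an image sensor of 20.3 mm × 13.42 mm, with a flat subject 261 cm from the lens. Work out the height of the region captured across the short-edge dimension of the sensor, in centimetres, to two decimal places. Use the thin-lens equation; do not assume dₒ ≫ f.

110.21 cm

dₒ: 261 cm = 2610 mm.
Similar triangles through the lens centre give W/dₒ = h/dᵢ; with 1/f = 1/dₒ + 1/dᵢ this gives W = h·(dₒ − f)/f.
W = 13.42 mm × (2610 − 31.4) / 31.4 = 13.42 × 82.1210 ≈ 1102.064 mm = 110.206 cm.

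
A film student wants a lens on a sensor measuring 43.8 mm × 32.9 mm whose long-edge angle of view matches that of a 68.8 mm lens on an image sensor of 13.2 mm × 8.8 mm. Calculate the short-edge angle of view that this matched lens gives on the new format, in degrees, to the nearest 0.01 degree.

Equal long-edge AOV ⇒ f₂ = f₁ · 43.8/13.2 = 68.8 × 3.31818 ≈ 228.2909 mm.
Short-edge AOV on the new format = 2·arctan(32.9 / (2 × 228.2909)) = 2·arctan(0.07206) ≈ 8.2429°.

8.24°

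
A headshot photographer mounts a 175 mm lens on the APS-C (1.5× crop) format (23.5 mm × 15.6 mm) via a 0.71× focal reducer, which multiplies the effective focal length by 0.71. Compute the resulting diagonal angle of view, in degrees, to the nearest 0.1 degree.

13.0°

Effective focal length f = 175 × 0.71 = 124.25 mm.
Sensor diagonal = √(23.5² + 15.6²) = √795.6100 ≈ 28.2066 mm.
α = 2·arctan(28.207 / (2 × 124.25)) = 2·arctan(0.11351) ≈ 12.9515°.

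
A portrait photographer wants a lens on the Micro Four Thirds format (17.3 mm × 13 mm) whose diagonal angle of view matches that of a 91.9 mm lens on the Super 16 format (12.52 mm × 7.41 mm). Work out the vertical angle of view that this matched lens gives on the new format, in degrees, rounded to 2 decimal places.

5.44°

Sensor diagonal = √(12.52² + 7.41²) = √211.6585 ≈ 14.5485 mm.
Sensor diagonal = √(17.3² + 13²) = √468.2900 ≈ 21.6400 mm.
Equal diagonal AOV ⇒ f₂ = f₁ · 21.6400/14.5485 = 91.9 × 1.48744 ≈ 136.6958 mm.
Vertical AOV on the new format = 2·arctan(13 / (2 × 136.6958)) = 2·arctan(0.04755) ≈ 5.4448°.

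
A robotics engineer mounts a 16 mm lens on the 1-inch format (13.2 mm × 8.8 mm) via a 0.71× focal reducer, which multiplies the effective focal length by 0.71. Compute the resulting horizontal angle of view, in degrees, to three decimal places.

Effective focal length f = 16 × 0.71 = 11.36 mm.
α = 2·arctan(13.2 / (2 × 11.36)) = 2·arctan(0.58099) ≈ 60.3120°.

60.312°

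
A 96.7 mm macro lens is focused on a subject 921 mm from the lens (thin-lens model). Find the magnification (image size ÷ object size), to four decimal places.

Thin lens: 1/f = 1/dₒ + 1/dᵢ → 1/dᵢ = 1/96.7 − 1/921 = 0.0092555 mm⁻¹, so dᵢ ≈ 108.0440 mm.
Magnification m = dᵢ/dₒ = 108.0440/921 ≈ 0.11731.

0.1173×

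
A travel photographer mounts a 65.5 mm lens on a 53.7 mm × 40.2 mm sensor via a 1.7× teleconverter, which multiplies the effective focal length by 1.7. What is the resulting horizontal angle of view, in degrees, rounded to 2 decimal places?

Effective focal length f = 65.5 × 1.7 = 111.35 mm.
α = 2·arctan(53.7 / (2 × 111.35)) = 2·arctan(0.24113) ≈ 27.1140°.

27.11°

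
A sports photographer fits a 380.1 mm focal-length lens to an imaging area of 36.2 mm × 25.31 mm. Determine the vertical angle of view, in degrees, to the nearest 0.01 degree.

Angle of view α = 2·arctan(h/2f) with h = 25.31 mm and f = 380.1 mm.
h/2f = 0.03329; arctan(0.03329) ≈ 1.9069°, so α ≈ 3.8138°.

3.81°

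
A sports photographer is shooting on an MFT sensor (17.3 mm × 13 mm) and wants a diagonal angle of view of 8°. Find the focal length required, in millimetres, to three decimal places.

Sensor diagonal = √(17.3² + 13²) = √468.2900 ≈ 21.6400 mm.
From α = 2·arctan(d/2f) we get f = d / (2·tan(α/2)).
With d = 21.6400 mm and α/2 = 4°, tan(α/2) ≈ 0.06993, so f ≈ 21.6400 / 0.13985 ≈ 154.7333 mm.

154.733 mm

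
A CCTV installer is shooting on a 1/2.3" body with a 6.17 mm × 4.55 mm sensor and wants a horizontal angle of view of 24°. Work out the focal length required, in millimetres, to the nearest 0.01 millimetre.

From α = 2·arctan(w/2f) we get f = w / (2·tan(α/2)).
With w = 6.17 mm and α/2 = 12°, tan(α/2) ≈ 0.21256, so f ≈ 6.17 / 0.42511 ≈ 14.5138 mm.

14.51 mm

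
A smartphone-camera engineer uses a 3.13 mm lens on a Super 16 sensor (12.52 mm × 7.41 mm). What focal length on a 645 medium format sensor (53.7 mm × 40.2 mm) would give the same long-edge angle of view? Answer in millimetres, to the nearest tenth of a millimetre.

13.4 mm

Equal angle of view means equal width/f ratio, so f₂ = f₁ · (width₂/width₁) = 3.13 × 53.7/12.52.
f₂ = 3.13 × 4.28914 ≈ 13.425 mm.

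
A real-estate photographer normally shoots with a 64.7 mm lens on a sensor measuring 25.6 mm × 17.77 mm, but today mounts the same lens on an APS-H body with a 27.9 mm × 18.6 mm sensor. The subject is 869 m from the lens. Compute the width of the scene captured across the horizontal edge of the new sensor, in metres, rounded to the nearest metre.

The focal length stays 64.7 mm; the relevant sensor dimension is now w = 27.9 mm. Object distance dₒ = 869 m = 869000 mm.
Thin-lens field width W = w·(dₒ − f)/f = 27.9 × (869000 − 64.7)/64.7 ≈ 374703.166 mm = 374.703 m.

375 m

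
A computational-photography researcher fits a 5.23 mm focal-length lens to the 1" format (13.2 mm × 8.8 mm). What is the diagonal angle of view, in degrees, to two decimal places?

Sensor diagonal = √(13.2² + 8.8²) = √251.6800 ≈ 15.8644 mm.
Angle of view α = 2·arctan(d/2f) with d = 15.8644 mm and f = 5.23 mm.
d/2f = 1.51668; arctan(1.51668) ≈ 56.6017°, so α ≈ 113.2033°.

113.20°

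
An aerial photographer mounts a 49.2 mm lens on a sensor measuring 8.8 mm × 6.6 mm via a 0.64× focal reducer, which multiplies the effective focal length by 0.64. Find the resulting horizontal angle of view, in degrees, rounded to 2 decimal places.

15.91°

Effective focal length f = 49.2 × 0.64 = 31.488 mm.
α = 2·arctan(8.8 / (2 × 31.488)) = 2·arctan(0.13974) ≈ 15.9095°.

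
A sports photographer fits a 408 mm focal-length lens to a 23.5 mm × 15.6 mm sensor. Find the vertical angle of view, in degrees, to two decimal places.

Angle of view α = 2·arctan(h/2f) with h = 15.6 mm and f = 408 mm.
h/2f = 0.01912; arctan(0.01912) ≈ 1.0952°, so α ≈ 2.1905°.

2.19°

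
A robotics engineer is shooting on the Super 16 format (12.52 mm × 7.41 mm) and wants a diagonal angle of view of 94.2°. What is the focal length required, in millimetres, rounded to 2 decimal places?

6.76 mm

Sensor diagonal = √(12.52² + 7.41²) = √211.6585 ≈ 14.5485 mm.
From α = 2·arctan(d/2f) we get f = d / (2·tan(α/2)).
With d = 14.5485 mm and α/2 = 47.1°, tan(α/2) ≈ 1.07613, so f ≈ 14.5485 / 2.15226 ≈ 6.7596 mm.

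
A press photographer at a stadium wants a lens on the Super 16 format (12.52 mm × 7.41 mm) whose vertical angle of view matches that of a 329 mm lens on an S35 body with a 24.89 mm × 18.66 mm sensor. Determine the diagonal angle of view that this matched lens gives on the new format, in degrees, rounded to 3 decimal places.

Equal vertical AOV ⇒ f₂ = f₁ · 7.41/18.66 = 329 × 0.39711 ≈ 130.6479 mm.
Sensor diagonal = √(12.52² + 7.41²) = √211.6585 ≈ 14.5485 mm.
Diagonal AOV on the new format = 2·arctan(14.5485 / (2 × 130.6479)) = 2·arctan(0.05568) ≈ 6.3737°.

6.374°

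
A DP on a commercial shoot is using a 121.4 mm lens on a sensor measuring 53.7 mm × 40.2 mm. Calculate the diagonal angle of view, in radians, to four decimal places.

0.5391 rad

Sensor diagonal = √(53.7² + 40.2²) = √4499.7300 ≈ 67.0800 mm.
Angle of view α = 2·arctan(d/2f) with d = 67.0800 mm and f = 121.4 mm.
d/2f = 0.27628; arctan(0.27628) ≈ 0.2696 rad, so α ≈ 0.5391 rad.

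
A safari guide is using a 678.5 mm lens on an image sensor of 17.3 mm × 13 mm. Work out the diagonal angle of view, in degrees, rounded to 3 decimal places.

1.827°

Sensor diagonal = √(17.3² + 13²) = √468.2900 ≈ 21.6400 mm.
Angle of view α = 2·arctan(d/2f) with d = 21.6400 mm and f = 678.5 mm.
d/2f = 0.01595; arctan(0.01595) ≈ 0.9136°, so α ≈ 1.8272°.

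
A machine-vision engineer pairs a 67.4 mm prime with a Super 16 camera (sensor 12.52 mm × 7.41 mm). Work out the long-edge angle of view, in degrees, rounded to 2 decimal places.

10.61°

Angle of view α = 2·arctan(w/2f) with w = 12.52 mm and f = 67.4 mm.
w/2f = 0.09288; arctan(0.09288) ≈ 5.3063°, so α ≈ 10.6126°.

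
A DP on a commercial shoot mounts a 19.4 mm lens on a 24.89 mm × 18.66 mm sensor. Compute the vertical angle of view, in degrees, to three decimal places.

51.368°

Angle of view α = 2·arctan(h/2f) with h = 18.66 mm and f = 19.4 mm.
h/2f = 0.48093; arctan(0.48093) ≈ 25.6842°, so α ≈ 51.3684°.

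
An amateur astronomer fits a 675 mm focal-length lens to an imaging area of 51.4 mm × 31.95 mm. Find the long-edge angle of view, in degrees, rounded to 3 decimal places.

Angle of view α = 2·arctan(w/2f) with w = 51.4 mm and f = 675 mm.
w/2f = 0.03807; arctan(0.03807) ≈ 2.1804°, so α ≈ 4.3609°.

4.361°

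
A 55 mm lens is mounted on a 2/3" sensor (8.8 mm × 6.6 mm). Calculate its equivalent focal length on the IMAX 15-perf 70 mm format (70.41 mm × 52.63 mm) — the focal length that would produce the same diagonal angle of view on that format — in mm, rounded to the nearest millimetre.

440 mm

Sensor diagonal = √(8.8² + 6.6²) = √121.0000 ≈ 11.0000 mm.
Sensor diagonal = √(70.41² + 52.63²) = √7727.4850 ≈ 87.9061 mm.
Equal angle of view means equal diagonal/f ratio, so f₂ = f₁ · (diagonal₂/diagonal₁) = 55 × 87.9061/11.0000.
f₂ = 55 × 7.99146 ≈ 439.531 mm.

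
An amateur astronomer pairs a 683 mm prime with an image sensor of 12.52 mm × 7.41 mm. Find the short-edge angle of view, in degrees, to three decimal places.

Angle of view α = 2·arctan(h/2f) with h = 7.41 mm and f = 683 mm.
h/2f = 0.00542; arctan(0.00542) ≈ 0.3108°, so α ≈ 0.6216°.

0.622°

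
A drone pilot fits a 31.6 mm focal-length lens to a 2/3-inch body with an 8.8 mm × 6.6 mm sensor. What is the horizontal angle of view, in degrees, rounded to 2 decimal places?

Angle of view α = 2·arctan(w/2f) with w = 8.8 mm and f = 31.6 mm.
w/2f = 0.13924; arctan(0.13924) ≈ 7.9269°, so α ≈ 15.8539°.

15.85°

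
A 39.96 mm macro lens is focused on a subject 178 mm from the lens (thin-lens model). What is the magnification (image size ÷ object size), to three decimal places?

0.289×

Thin lens: 1/f = 1/dₒ + 1/dᵢ → 1/dᵢ = 1/39.96 − 1/178 = 0.0194070 mm⁻¹, so dᵢ ≈ 51.5277 mm.
Magnification m = dᵢ/dₒ = 51.5277/178 ≈ 0.28948.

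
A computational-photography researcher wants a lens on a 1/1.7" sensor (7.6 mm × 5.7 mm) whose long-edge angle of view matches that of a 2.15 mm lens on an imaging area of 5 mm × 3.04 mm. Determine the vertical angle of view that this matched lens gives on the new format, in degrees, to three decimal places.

82.183°

Equal long-edge AOV ⇒ f₂ = f₁ · 7.6/5 = 2.15 × 1.52000 ≈ 3.2680 mm.
Vertical AOV on the new format = 2·arctan(5.7 / (2 × 3.2680)) = 2·arctan(0.87209) ≈ 82.1829°.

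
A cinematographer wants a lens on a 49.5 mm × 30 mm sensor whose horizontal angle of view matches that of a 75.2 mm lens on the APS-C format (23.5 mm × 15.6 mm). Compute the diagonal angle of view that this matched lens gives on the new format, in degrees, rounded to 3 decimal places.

Equal horizontal AOV ⇒ f₂ = f₁ · 49.5/23.5 = 75.2 × 2.10638 ≈ 158.4000 mm.
Sensor diagonal = √(49.5² + 30²) = √3350.2500 ≈ 57.8813 mm.
Diagonal AOV on the new format = 2·arctan(57.8813 / (2 × 158.4000)) = 2·arctan(0.18271) ≈ 20.7082°.

20.708°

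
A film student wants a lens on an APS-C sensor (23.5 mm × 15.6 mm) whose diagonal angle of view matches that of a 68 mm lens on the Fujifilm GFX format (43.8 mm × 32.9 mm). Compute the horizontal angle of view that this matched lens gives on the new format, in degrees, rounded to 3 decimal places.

37.102°

Sensor diagonal = √(43.8² + 32.9²) = √3000.8500 ≈ 54.7800 mm.
Sensor diagonal = √(23.5² + 15.6²) = √795.6100 ≈ 28.2066 mm.
Equal diagonal AOV ⇒ f₂ = f₁ · 28.2066/54.7800 = 68 × 0.51491 ≈ 35.0136 mm.
Horizontal AOV on the new format = 2·arctan(23.5 / (2 × 35.0136)) = 2·arctan(0.33558) ≈ 37.1018°.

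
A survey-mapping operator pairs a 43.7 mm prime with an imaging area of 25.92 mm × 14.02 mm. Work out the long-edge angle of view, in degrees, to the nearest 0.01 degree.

33.04°

Angle of view α = 2·arctan(w/2f) with w = 25.92 mm and f = 43.7 mm.
w/2f = 0.29657; arctan(0.29657) ≈ 16.5186°, so α ≈ 33.0373°.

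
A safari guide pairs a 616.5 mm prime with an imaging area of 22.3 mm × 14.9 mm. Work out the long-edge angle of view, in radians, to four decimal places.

0.0362 rad

Angle of view α = 2·arctan(w/2f) with w = 22.3 mm and f = 616.5 mm.
w/2f = 0.01809; arctan(0.01809) ≈ 0.0181 rad, so α ≈ 0.0362 rad.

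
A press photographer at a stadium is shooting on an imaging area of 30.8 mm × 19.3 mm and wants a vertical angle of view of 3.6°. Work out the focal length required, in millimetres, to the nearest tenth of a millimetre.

From α = 2·arctan(h/2f) we get f = h / (2·tan(α/2)).
With h = 19.3 mm and α/2 = 1.8°, tan(α/2) ≈ 0.03143, so f ≈ 19.3 / 0.06285 ≈ 307.0680 mm.

307.1 mm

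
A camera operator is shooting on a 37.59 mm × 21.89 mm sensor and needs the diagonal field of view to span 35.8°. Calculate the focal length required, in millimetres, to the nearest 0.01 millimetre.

67.34 mm

Sensor diagonal = √(37.59² + 21.89²) = √1892.1802 ≈ 43.4992 mm.
From α = 2·arctan(d/2f) we get f = d / (2·tan(α/2)).
With d = 43.4992 mm and α/2 = 17.9°, tan(α/2) ≈ 0.32299, so f ≈ 43.4992 / 0.64598 ≈ 67.3381 mm.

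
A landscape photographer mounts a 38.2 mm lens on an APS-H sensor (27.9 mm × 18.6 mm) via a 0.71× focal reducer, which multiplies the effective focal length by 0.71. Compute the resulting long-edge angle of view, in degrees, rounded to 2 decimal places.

Effective focal length f = 38.2 × 0.71 = 27.122 mm.
α = 2·arctan(27.9 / (2 × 27.122)) = 2·arctan(0.51434) ≈ 54.4374°.

54.44°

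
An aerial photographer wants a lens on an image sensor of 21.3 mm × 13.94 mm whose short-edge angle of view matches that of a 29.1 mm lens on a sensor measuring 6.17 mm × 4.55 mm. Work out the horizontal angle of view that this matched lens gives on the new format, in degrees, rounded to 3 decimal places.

Equal short-edge AOV ⇒ f₂ = f₁ · 13.94/4.55 = 29.1 × 3.06374 ≈ 89.1547 mm.
Horizontal AOV on the new format = 2·arctan(21.3 / (2 × 89.1547)) = 2·arctan(0.11946) ≈ 13.6240°.

13.624°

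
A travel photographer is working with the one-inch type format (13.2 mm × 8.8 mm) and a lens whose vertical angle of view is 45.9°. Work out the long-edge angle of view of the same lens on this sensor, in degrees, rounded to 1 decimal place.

64.8°

From the vertical AOV: f = 8.8 / (2·tan(22.95°)) = 8.8 / 0.84689 ≈ 10.3910 mm.
Long-edge AOV = 2·arctan(13.2 / (2 × 10.3910)) = 2·arctan(0.63517) ≈ 64.8448°.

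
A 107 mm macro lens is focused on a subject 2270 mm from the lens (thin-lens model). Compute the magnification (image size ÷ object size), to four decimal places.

Thin lens: 1/f = 1/dₒ + 1/dᵢ → 1/dᵢ = 1/107 − 1/2270 = 0.0089053 mm⁻¹, so dᵢ ≈ 112.2931 mm.
Magnification m = dᵢ/dₒ = 112.2931/2270 ≈ 0.04947.

0.0495×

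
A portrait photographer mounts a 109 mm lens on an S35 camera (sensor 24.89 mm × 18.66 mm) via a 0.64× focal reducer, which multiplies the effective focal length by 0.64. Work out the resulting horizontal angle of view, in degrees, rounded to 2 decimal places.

20.23°

Effective focal length f = 109 × 0.64 = 69.76 mm.
α = 2·arctan(24.89 / (2 × 69.76)) = 2·arctan(0.17840) ≈ 20.2300°.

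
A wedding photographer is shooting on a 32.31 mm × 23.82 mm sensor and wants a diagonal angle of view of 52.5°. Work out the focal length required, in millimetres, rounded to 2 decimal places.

40.70 mm

Sensor diagonal = √(32.31² + 23.82²) = √1611.3285 ≈ 40.1414 mm.
From α = 2·arctan(d/2f) we get f = d / (2·tan(α/2)).
With d = 40.1414 mm and α/2 = 26.25°, tan(α/2) ≈ 0.49315, so f ≈ 40.1414 / 0.98629 ≈ 40.6993 mm.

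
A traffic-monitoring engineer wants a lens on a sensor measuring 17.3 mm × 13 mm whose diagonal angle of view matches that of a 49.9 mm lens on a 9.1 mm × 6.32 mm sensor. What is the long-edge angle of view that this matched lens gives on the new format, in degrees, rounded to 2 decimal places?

10.14°

Sensor diagonal = √(9.1² + 6.32²) = √122.7524 ≈ 11.0794 mm.
Sensor diagonal = √(17.3² + 13²) = √468.2900 ≈ 21.6400 mm.
Equal diagonal AOV ⇒ f₂ = f₁ · 21.6400/11.0794 = 49.9 × 1.95318 ≈ 97.4637 mm.
Long-edge AOV on the new format = 2·arctan(17.3 / (2 × 97.4637)) = 2·arctan(0.08875) ≈ 10.1435°.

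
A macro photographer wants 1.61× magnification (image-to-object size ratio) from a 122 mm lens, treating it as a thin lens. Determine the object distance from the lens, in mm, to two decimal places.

With m = dᵢ/dₒ and 1/f = 1/dₒ + 1/dᵢ, substituting dᵢ = m·dₒ gives 1/f = (1 + 1/m)/dₒ, hence dₒ = f·(1 + 1/m).
dₒ = 122 × (1 + 1/1.61) = 122 × 1.62112 ≈ 197.776 mm.

197.78 mm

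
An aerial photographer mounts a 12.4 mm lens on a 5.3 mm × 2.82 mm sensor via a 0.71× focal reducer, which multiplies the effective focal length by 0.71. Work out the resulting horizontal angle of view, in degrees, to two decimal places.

Effective focal length f = 12.4 × 0.71 = 8.804 mm.
α = 2·arctan(5.3 / (2 × 8.804)) = 2·arctan(0.30100) ≈ 33.5035°.

33.50°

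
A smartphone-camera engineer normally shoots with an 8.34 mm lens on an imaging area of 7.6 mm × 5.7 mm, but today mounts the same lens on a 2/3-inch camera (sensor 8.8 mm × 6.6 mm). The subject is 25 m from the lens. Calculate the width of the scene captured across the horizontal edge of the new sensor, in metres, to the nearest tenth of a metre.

The focal length stays 8.34 mm; the relevant sensor dimension is now w = 8.8 mm. Object distance dₒ = 25 m = 25000 mm.
Thin-lens field width W = w·(dₒ − f)/f = 8.8 × (25000 − 8.34)/8.34 ≈ 26370.097 mm = 26.3701 m.

26.4 m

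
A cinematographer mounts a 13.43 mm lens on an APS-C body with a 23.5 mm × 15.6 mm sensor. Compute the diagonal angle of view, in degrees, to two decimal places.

92.80°

Sensor diagonal = √(23.5² + 15.6²) = √795.6100 ≈ 28.2066 mm.
Angle of view α = 2·arctan(d/2f) with d = 28.2066 mm and f = 13.43 mm.
d/2f = 1.05013; arctan(1.05013) ≈ 46.4008°, so α ≈ 92.8016°.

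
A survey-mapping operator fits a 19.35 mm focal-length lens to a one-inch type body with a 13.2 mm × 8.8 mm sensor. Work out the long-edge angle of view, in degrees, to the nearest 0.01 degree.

Angle of view α = 2·arctan(w/2f) with w = 13.2 mm and f = 19.35 mm.
w/2f = 0.34109; arctan(0.34109) ≈ 18.8338°, so α ≈ 37.6675°.

37.67°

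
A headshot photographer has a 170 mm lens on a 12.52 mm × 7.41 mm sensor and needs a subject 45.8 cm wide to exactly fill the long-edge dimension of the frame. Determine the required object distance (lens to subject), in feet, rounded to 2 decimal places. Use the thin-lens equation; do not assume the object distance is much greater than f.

W: 45.8 cm = 458 mm.
Magnification m = w/W = dᵢ/dₒ; combined with 1/f = 1/dₒ + 1/dᵢ this gives dₒ = f·(1 + W/w).
dₒ = 170 mm × (1 + 458/12.52) = 170 × 37.5815 ≈ 6388.850 mm = 6388.850/304.8 ft = 20.9608 ft.

20.96 ft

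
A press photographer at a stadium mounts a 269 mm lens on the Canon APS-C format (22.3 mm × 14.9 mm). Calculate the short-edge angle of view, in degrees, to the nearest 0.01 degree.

Angle of view α = 2·arctan(h/2f) with h = 14.9 mm and f = 269 mm.
h/2f = 0.02770; arctan(0.02770) ≈ 1.5864°, so α ≈ 3.1728°.

3.17°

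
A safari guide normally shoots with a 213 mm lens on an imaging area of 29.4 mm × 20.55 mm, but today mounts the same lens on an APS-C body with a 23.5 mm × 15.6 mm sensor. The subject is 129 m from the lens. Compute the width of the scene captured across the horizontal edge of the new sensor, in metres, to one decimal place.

The focal length stays 213 mm; the relevant sensor dimension is now w = 23.5 mm. Object distance dₒ = 129 m = 129000 mm.
Thin-lens field width W = w·(dₒ − f)/f = 23.5 × (129000 − 213)/213 ≈ 14208.894 mm = 14.2089 m.

14.2 m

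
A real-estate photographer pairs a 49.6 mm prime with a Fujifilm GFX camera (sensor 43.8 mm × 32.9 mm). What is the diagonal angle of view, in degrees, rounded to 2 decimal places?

Sensor diagonal = √(43.8² + 32.9²) = √3000.8500 ≈ 54.7800 mm.
Angle of view α = 2·arctan(d/2f) with d = 54.7800 mm and f = 49.6 mm.
d/2f = 0.55222; arctan(0.55222) ≈ 28.9083°, so α ≈ 57.8165°.

57.82°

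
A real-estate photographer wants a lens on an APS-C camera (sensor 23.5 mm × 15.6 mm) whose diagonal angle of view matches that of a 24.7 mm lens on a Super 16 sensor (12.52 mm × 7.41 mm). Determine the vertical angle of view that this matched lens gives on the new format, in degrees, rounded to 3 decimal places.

Sensor diagonal = √(12.52² + 7.41²) = √211.6585 ≈ 14.5485 mm.
Sensor diagonal = √(23.5² + 15.6²) = √795.6100 ≈ 28.2066 mm.
Equal diagonal AOV ⇒ f₂ = f₁ · 28.2066/14.5485 = 24.7 × 1.93880 ≈ 47.8883 mm.
Vertical AOV on the new format = 2·arctan(15.6 / (2 × 47.8883)) = 2·arctan(0.16288) ≈ 18.5021°.

18.502°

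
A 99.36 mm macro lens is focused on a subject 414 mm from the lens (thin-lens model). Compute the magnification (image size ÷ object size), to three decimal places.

0.316×

Thin lens: 1/f = 1/dₒ + 1/dᵢ → 1/dᵢ = 1/99.36 − 1/414 = 0.0076490 mm⁻¹, so dᵢ ≈ 130.7368 mm.
Magnification m = dᵢ/dₒ = 130.7368/414 ≈ 0.31579.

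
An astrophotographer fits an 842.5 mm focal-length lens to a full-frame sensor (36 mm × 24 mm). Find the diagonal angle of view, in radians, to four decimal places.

0.0513 rad

Sensor diagonal = √(36² + 24²) = √1872.0000 ≈ 43.2666 mm.
Angle of view α = 2·arctan(d/2f) with d = 43.2666 mm and f = 842.5 mm.
d/2f = 0.02568; arctan(0.02568) ≈ 0.0257 rad, so α ≈ 0.0513 rad.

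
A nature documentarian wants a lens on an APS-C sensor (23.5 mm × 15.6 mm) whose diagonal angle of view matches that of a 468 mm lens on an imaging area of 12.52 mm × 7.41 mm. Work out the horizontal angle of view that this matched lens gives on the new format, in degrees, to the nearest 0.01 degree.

Sensor diagonal = √(12.52² + 7.41²) = √211.6585 ≈ 14.5485 mm.
Sensor diagonal = √(23.5² + 15.6²) = √795.6100 ≈ 28.2066 mm.
Equal diagonal AOV ⇒ f₂ = f₁ · 28.2066/14.5485 = 468 × 1.93880 ≈ 907.3568 mm.
Horizontal AOV on the new format = 2·arctan(23.5 / (2 × 907.3568)) = 2·arctan(0.01295) ≈ 1.4838°.

1.48°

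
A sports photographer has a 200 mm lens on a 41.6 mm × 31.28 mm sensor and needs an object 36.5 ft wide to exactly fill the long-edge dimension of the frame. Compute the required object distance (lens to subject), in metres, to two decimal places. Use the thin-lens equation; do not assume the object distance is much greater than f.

53.69 m

W: 36.5 ft × 304.8 mm/ft = 11125.20 mm.
Magnification m = w/W = dᵢ/dₒ; combined with 1/f = 1/dₒ + 1/dᵢ this gives dₒ = f·(1 + W/w).
dₒ = 200 mm × (1 + 11125.2/41.6) = 200 × 268.4327 ≈ 53686.537 mm = 53.6865 m.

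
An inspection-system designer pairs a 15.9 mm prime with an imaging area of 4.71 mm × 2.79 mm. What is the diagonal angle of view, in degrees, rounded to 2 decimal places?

Sensor diagonal = √(4.71² + 2.79²) = √29.9682 ≈ 5.4743 mm.
Angle of view α = 2·arctan(d/2f) with d = 5.4743 mm and f = 15.9 mm.
d/2f = 0.17215; arctan(0.17215) ≈ 9.7676°, so α ≈ 19.5353°.

19.54°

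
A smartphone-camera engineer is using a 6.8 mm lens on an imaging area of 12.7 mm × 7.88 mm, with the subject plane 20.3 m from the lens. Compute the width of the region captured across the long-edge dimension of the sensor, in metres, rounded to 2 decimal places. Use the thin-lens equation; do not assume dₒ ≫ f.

dₒ: 20.3 m = 20300 mm.
Similar triangles through the lens centre give W/dₒ = w/dᵢ; with 1/f = 1/dₒ + 1/dᵢ this gives W = w·(dₒ − f)/f.
W = 12.7 mm × (20300 − 6.8) / 6.8 = 12.7 × 2984.2941 ≈ 37900.535 mm = 37.9005 m.

37.90 m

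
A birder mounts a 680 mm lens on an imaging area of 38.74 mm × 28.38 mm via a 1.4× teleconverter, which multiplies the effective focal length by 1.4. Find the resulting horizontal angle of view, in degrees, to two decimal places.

Effective focal length f = 680 × 1.4 = 952 mm.
α = 2·arctan(38.74 / (2 × 952)) = 2·arctan(0.02035) ≈ 2.3312°.

2.33°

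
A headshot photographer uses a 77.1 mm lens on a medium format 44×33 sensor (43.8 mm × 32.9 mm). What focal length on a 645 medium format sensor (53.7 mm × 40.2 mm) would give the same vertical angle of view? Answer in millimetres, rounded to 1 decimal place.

Equal angle of view means equal height/f ratio, so f₂ = f₁ · (height₂/height₁) = 77.1 × 40.2/32.9.
f₂ = 77.1 × 1.22188 ≈ 94.207 mm.

94.2 mm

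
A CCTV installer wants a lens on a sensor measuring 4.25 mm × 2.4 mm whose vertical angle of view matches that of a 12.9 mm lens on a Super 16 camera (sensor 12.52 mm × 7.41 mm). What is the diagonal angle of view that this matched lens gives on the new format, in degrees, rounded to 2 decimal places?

60.58°

Equal vertical AOV ⇒ f₂ = f₁ · 2.4/7.41 = 12.9 × 0.32389 ≈ 4.1781 mm.
Sensor diagonal = √(4.25² + 2.4²) = √23.8225 ≈ 4.8808 mm.
Diagonal AOV on the new format = 2·arctan(4.8808 / (2 × 4.1781)) = 2·arctan(0.58409) ≈ 60.5777°.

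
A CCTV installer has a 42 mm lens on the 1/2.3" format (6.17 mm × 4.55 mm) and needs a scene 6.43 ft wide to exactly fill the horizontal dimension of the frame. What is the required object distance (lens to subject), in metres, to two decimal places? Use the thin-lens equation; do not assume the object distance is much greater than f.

W: 6.43 ft × 304.8 mm/ft = 1959.86 mm.
Magnification m = w/W = dᵢ/dₒ; combined with 1/f = 1/dₒ + 1/dᵢ this gives dₒ = f·(1 + W/w).
dₒ = 42 mm × (1 + 1959.86/6.17) = 42 × 318.6441 ≈ 13383.051 mm = 13.3831 m.

13.38 m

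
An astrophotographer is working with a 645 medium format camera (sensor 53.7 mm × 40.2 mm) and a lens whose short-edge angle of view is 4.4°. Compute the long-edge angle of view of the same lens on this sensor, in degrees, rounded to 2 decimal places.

5.88°

From the short-edge AOV: f = 40.2 / (2·tan(2.2°)) = 40.2 / 0.07683 ≈ 523.2178 mm.
Long-edge AOV = 2·arctan(53.7 / (2 × 523.2178)) = 2·arctan(0.05132) ≈ 5.8753°.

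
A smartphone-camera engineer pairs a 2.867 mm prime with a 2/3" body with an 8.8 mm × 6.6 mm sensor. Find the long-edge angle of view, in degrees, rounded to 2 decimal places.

Angle of view α = 2·arctan(w/2f) with w = 8.8 mm and f = 2.867 mm.
w/2f = 1.53471; arctan(1.53471) ≈ 56.9121°, so α ≈ 113.8242°.

113.82°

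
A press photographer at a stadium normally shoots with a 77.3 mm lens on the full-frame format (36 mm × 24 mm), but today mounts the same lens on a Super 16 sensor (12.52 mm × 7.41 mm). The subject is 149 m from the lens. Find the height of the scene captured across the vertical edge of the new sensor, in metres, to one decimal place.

14.3 m

The focal length stays 77.3 mm; the relevant sensor dimension is now h = 7.41 mm. Object distance dₒ = 149 m = 149000 mm.
Thin-lens field height W = h·(dₒ − f)/f = 7.41 × (149000 − 77.3)/77.3 ≈ 14275.772 mm = 14.2758 m.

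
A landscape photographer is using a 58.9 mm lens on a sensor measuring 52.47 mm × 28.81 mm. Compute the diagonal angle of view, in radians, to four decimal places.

Sensor diagonal = √(52.47² + 28.81²) = √3583.1170 ≈ 59.8591 mm.
Angle of view α = 2·arctan(d/2f) with d = 59.8591 mm and f = 58.9 mm.
d/2f = 0.50814; arctan(0.50814) ≈ 0.4701 rad, so α ≈ 0.9403 rad.

0.9403 rad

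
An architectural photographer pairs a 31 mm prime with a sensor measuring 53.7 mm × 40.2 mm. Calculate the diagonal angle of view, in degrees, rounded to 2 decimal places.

Sensor diagonal = √(53.7² + 40.2²) = √4499.7300 ≈ 67.0800 mm.
Angle of view α = 2·arctan(d/2f) with d = 67.0800 mm and f = 31 mm.
d/2f = 1.08194; arctan(1.08194) ≈ 47.2537°, so α ≈ 94.5075°.

94.51°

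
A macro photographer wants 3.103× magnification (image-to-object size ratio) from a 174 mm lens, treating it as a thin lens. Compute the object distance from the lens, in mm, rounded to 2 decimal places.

230.07 mm

With m = dᵢ/dₒ and 1/f = 1/dₒ + 1/dᵢ, substituting dᵢ = m·dₒ gives 1/f = (1 + 1/m)/dₒ, hence dₒ = f·(1 + 1/m).
dₒ = 174 × (1 + 1/3.103) = 174 × 1.32227 ≈ 230.075 mm.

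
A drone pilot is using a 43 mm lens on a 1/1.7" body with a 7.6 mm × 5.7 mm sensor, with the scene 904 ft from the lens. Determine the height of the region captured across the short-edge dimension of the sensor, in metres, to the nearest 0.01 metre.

36.52 m

dₒ: 904 ft × 304.8 mm/ft = 275539.19 mm.
Similar triangles through the lens centre give W/dₒ = h/dᵢ; with 1/f = 1/dₒ + 1/dᵢ this gives W = h·(dₒ − f)/f.
W = 5.7 mm × (275539 − 43) / 43 = 5.7 × 6406.8882 ≈ 36519.263 mm = 36.5193 m.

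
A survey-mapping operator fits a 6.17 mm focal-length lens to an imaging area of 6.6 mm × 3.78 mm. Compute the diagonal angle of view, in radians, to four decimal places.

Sensor diagonal = √(6.6² + 3.78²) = √57.8484 ≈ 7.6058 mm.
Angle of view α = 2·arctan(d/2f) with d = 7.6058 mm and f = 6.17 mm.
d/2f = 0.61635; arctan(0.61635) ≈ 0.5524 rad, so α ≈ 1.1047 rad.

1.1047 rad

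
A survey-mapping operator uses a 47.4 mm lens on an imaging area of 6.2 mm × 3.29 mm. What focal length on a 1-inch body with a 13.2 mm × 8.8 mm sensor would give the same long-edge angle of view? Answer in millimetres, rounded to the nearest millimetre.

101 mm

Equal angle of view means equal width/f ratio, so f₂ = f₁ · (width₂/width₁) = 47.4 × 13.2/6.2.
f₂ = 47.4 × 2.12903 ≈ 100.916 mm.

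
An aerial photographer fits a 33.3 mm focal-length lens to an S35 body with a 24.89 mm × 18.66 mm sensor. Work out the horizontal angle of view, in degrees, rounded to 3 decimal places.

Angle of view α = 2·arctan(w/2f) with w = 24.89 mm and f = 33.3 mm.
w/2f = 0.37372; arctan(0.37372) ≈ 20.4919°, so α ≈ 40.9838°.

40.984°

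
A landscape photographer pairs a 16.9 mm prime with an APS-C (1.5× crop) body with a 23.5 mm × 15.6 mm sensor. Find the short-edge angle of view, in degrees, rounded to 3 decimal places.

49.550°

Angle of view α = 2·arctan(h/2f) with h = 15.6 mm and f = 16.9 mm.
h/2f = 0.46154; arctan(0.46154) ≈ 24.7751°, so α ≈ 49.5503°.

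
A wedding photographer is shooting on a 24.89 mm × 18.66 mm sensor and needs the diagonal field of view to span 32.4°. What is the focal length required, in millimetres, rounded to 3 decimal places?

53.537 mm

Sensor diagonal = √(24.89² + 18.66²) = √967.7077 ≈ 31.1080 mm.
From α = 2·arctan(d/2f) we get f = d / (2·tan(α/2)).
With d = 31.1080 mm and α/2 = 16.2°, tan(α/2) ≈ 0.29053, so f ≈ 31.1080 / 0.58105 ≈ 53.5372 mm.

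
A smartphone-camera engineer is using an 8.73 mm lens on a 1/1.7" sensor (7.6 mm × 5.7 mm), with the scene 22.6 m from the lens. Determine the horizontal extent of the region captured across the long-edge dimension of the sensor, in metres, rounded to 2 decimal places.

dₒ: 22.6 m = 22600 mm.
Similar triangles through the lens centre give W/dₒ = w/dᵢ; with 1/f = 1/dₒ + 1/dᵢ this gives W = w·(dₒ − f)/f.
W = 7.6 mm × (22600 − 8.73) / 8.73 = 7.6 × 2587.7743 ≈ 19667.085 mm = 19.6671 m.

19.67 m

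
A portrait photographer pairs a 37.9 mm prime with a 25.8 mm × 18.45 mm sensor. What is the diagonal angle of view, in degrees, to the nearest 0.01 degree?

45.41°

Sensor diagonal = √(25.8² + 18.45²) = √1006.0425 ≈ 31.7182 mm.
Angle of view α = 2·arctan(d/2f) with d = 31.7182 mm and f = 37.9 mm.
d/2f = 0.41845; arctan(0.41845) ≈ 22.7067°, so α ≈ 45.4133°.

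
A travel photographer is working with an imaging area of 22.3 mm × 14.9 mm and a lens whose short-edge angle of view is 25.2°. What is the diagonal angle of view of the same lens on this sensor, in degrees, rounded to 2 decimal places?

From the short-edge AOV: f = 14.9 / (2·tan(12.6°)) = 14.9 / 0.44705 ≈ 33.3294 mm.
Sensor diagonal = √(22.3² + 14.9²) = √719.3000 ≈ 26.8198 mm.
Diagonal AOV = 2·arctan(26.8198 / (2 × 33.3294)) = 2·arctan(0.40234) ≈ 43.8342°.

43.83°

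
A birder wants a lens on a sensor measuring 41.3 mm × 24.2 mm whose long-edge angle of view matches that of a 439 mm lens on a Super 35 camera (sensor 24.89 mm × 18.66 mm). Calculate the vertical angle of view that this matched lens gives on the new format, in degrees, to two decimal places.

Equal long-edge AOV ⇒ f₂ = f₁ · 41.3/24.89 = 439 × 1.65930 ≈ 728.4331 mm.
Vertical AOV on the new format = 2·arctan(24.2 / (2 × 728.4331)) = 2·arctan(0.01661) ≈ 1.9033°.

1.90°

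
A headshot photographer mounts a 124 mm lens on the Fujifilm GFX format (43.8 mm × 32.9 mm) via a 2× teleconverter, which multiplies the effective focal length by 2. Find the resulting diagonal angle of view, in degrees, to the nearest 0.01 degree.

12.60°

Effective focal length f = 124 × 2 = 248 mm.
Sensor diagonal = √(43.8² + 32.9²) = √3000.8500 ≈ 54.7800 mm.
α = 2·arctan(54.780 / (2 × 248)) = 2·arctan(0.11044) ≈ 12.6048°.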